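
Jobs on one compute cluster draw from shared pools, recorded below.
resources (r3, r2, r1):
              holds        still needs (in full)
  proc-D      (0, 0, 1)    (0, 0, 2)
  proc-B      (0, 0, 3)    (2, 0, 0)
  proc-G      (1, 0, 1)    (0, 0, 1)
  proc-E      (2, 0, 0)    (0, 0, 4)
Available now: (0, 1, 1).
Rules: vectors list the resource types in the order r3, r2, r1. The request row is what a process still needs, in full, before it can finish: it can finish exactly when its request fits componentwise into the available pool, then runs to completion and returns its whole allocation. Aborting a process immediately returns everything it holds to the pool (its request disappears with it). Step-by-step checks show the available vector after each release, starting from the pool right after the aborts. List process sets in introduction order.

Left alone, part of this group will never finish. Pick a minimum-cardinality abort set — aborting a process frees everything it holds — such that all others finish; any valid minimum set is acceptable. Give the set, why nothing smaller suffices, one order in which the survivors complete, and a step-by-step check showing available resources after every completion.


Abort proc-E.
Key observation: before aborting proc-E, proc-B was permanently blocked — no order could ever run it; afterwards it completes at step 1.
No smaller set exists: with zero aborts the deadlock remains.
Survivors finish in the order: proc-B, proc-D, proc-G. Verifying each step (pool after the aborts first):
  pool = (2, 1, 1)
  run proc-B (needs (2, 0, 0), free (2, 1, 1)); after release of (0, 0, 3) the pool is (2, 1, 4)
  run proc-D (needs (0, 0, 2), free (2, 1, 4)); after release of (0, 0, 1) the pool is (2, 1, 5)
  run proc-G (needs (0, 0, 1), free (2, 1, 5)); after release of (1, 0, 1) the pool is (3, 1, 6)


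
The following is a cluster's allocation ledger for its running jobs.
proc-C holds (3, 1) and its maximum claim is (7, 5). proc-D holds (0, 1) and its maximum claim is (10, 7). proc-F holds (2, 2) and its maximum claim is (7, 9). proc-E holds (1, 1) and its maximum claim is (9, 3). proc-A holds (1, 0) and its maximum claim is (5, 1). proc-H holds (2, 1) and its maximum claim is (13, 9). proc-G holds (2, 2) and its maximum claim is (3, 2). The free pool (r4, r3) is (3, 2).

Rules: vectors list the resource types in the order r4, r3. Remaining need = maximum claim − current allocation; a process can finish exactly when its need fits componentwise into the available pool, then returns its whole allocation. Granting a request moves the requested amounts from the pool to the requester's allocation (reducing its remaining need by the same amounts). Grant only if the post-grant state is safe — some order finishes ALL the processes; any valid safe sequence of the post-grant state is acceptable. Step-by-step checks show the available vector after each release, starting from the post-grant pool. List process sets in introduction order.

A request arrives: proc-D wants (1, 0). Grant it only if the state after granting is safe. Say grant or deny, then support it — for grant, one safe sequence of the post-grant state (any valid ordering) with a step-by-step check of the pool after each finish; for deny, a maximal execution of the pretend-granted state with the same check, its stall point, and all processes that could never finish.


GRANT: granting preserves safety; a valid post-grant sequence is proc-G, proc-C, proc-A, proc-E, proc-D, proc-F, proc-H.
Key observation: after the grant the pool drops to (2, 2), which still lets proc-G finish first and unwind the rest.
Verifying the post-grant state step by step:
  pool = (2, 2)
  run proc-G (needs (1, 0), free (2, 2)); after release of (2, 2) the pool is (4, 4)
  run proc-C (needs (4, 4), free (4, 4)); after release of (3, 1) the pool is (7, 5)
  run proc-A (needs (4, 1), free (7, 5)); after release of (1, 0) the pool is (8, 5)
  run proc-E (needs (8, 2), free (8, 5)); after release of (1, 1) the pool is (9, 6)
  run proc-D (needs (9, 6), free (9, 6)); after release of (1, 1) the pool is (10, 7)
  run proc-F (needs (5, 7), free (10, 7)); after release of (2, 2) the pool is (12, 9)
  run proc-H (needs (11, 8), free (12, 9)); after release of (2, 1) the pool is (14, 10)


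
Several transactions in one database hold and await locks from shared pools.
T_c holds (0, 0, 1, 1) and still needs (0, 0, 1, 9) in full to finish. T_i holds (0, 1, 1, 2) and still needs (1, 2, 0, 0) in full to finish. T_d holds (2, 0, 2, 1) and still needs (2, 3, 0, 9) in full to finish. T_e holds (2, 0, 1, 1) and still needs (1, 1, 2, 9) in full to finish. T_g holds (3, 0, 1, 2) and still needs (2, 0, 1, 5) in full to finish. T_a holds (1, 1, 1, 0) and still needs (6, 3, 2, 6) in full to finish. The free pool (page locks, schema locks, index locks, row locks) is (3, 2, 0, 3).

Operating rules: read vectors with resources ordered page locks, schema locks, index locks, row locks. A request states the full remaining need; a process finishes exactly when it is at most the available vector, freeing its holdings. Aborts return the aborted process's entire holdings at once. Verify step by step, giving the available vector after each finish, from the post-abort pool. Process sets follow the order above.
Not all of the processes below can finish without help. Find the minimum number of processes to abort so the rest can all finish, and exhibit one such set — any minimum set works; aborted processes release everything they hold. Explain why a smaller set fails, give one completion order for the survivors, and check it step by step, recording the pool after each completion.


Minimum abort set: T_d and T_e.
Key observation: before aborting T_d and T_e, T_c was permanently blocked — no order could ever run it; afterwards it completes at step 4.
Minimality, checking each single-abort alternative: T_c alone leaves T_d blocked (short on row locks); T_i alone leaves T_c blocked (short on row locks); T_d alone leaves T_c blocked (short on row locks); T_e alone leaves T_c blocked (short on row locks); T_g alone leaves T_c blocked (short on row locks); T_a alone leaves T_c blocked (short on row locks).
Survivors finish in the order: T_i, T_g, T_a, T_c. Check, step by step (pool after the aborts first):
  pool = (7, 2, 3, 5)
  T_i needs (1, 2, 0, 0) <= (7, 2, 3, 5) -> finishes; pool += (0, 1, 1, 2) = (7, 3, 4, 7)
  T_g needs (2, 0, 1, 5) <= (7, 3, 4, 7) -> finishes; pool += (3, 0, 1, 2) = (10, 3, 5, 9)
  T_a needs (6, 3, 2, 6) <= (10, 3, 5, 9) -> finishes; pool += (1, 1, 1, 0) = (11, 4, 6, 9)
  T_c needs (0, 0, 1, 9) <= (11, 4, 6, 9) -> finishes; pool += (0, 0, 1, 1) = (11, 4, 7, 10)


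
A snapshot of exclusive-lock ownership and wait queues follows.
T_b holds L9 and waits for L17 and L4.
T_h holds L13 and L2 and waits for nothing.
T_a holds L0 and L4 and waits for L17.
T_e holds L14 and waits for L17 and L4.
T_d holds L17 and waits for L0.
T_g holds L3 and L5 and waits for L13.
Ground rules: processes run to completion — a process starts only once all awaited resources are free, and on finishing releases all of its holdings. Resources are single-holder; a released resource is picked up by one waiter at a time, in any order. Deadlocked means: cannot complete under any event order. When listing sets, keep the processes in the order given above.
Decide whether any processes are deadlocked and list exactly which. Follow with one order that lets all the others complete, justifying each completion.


Deadlocked set: T_b, T_a, T_e and T_d.
Key observation: the cycle T_a -> T_d -> T_a can never break — each member waits on the next; T_b and T_e wait into the deadlock from upstream.
A valid finishing order for the others: T_h, T_g.
Walking it through:
  run T_h (it waits on nothing); releases L13 and L2
  T_g: everything it awaited (L13) is free; runs, freeing L3 and L5


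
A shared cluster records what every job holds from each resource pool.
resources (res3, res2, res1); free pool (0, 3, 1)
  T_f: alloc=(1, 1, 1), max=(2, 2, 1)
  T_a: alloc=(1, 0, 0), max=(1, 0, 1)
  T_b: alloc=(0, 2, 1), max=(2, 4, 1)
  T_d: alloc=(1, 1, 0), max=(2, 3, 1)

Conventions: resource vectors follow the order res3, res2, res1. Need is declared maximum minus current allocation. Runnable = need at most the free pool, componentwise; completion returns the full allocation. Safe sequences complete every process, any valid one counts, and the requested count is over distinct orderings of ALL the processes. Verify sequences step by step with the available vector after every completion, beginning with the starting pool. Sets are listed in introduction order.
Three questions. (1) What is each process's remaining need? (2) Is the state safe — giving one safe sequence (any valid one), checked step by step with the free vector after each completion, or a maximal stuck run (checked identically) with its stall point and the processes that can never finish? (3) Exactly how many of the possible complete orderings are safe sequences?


(1) Need matrix, components ordered res3, res2, res1:
  T_f: (1, 1, 0)
  T_a: (0, 0, 1)
  T_b: (2, 2, 0)
  T_d: (1, 2, 1)
(2) The state is SAFE; one workable sequence: T_a, T_f, T_b, T_d.
Key observation: T_a marks the first exact bind of the order: its need (0, 0, 1) fits the free (0, 3, 1) with zero slack on a requested resource.
Walking it through:
  pool = (0, 3, 1)
  T_a needs (0, 0, 1) <= (0, 3, 1) -> finishes; pool += (1, 0, 0) = (1, 3, 1)
  T_f needs (1, 1, 0) <= (1, 3, 1) -> finishes; pool += (1, 1, 1) = (2, 4, 2)
  T_b needs (2, 2, 0) <= (2, 4, 2) -> finishes; pool += (0, 2, 1) = (2, 6, 3)
  T_d needs (1, 2, 1) <= (2, 6, 3) -> finishes; pool += (1, 1, 0) = (3, 7, 3)
(3) The exact count: 4 of the possible complete orderings are safe sequences.


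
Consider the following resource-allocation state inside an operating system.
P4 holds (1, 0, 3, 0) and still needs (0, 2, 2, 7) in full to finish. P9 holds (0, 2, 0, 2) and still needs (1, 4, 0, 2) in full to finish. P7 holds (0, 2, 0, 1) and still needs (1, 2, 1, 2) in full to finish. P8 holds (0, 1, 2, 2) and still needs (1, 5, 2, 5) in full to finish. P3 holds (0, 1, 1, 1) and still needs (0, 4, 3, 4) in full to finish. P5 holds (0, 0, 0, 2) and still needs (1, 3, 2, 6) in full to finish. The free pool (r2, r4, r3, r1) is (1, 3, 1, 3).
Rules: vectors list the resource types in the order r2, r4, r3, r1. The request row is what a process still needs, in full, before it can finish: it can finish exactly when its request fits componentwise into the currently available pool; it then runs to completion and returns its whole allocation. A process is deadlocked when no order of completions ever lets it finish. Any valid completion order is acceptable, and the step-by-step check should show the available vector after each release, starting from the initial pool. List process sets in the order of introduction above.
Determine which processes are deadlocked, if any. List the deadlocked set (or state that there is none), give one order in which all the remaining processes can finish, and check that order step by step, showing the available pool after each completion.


Deadlocked: P4, P8, P3 and P5.
Key observation: even finishing P7, P9 leaves just (1, 7, 1, 6) free — too little r3 for any of the remaining processes.
One completion order for the rest: P7, P9. Check, step by step:
  pool = (1, 3, 1, 3)
  P7 needs (1, 2, 1, 2) <= (1, 3, 1, 3) -> finishes; pool += (0, 2, 0, 1) = (1, 5, 1, 4)
  P9 needs (1, 4, 0, 2) <= (1, 5, 1, 4) -> finishes; pool += (0, 2, 0, 2) = (1, 7, 1, 6)
The blocked processes can never fit:
  blocked: P4 wants (0, 2, 2, 7), pool (1, 7, 1, 6) — not enough r3 and r1
  blocked: P8 wants (1, 5, 2, 5), pool (1, 7, 1, 6) — not enough r3
  blocked: P3 wants (0, 4, 3, 4), pool (1, 7, 1, 6) — not enough r3
  blocked: P5 wants (1, 3, 2, 6), pool (1, 7, 1, 6) — not enough r3


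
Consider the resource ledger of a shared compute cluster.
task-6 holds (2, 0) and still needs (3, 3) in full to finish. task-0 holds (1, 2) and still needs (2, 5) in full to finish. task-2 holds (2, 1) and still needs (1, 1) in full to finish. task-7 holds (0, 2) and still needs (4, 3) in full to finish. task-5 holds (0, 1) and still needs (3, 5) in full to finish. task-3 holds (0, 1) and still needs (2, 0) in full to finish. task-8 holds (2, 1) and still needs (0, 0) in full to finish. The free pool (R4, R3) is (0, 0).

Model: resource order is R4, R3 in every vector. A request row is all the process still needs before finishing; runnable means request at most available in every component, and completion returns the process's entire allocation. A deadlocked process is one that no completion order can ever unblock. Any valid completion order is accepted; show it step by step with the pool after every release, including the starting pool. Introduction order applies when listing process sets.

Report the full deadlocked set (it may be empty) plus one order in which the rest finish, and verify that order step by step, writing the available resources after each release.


The deadlocked set is empty.
Key observation: task-8 can run right away; the returned allocation unlocks the remaining processes in turn.
A valid finishing order for the others: task-8, task-3, task-2, task-6, task-7, task-0, task-5. Step-by-step check:
  pool = (0, 0)
  task-8: need (0, 0) fits (0, 0); releases (2, 1), pool now (2, 1)
  task-3: need (2, 0) fits (2, 1); releases (0, 1), pool now (2, 2)
  task-2: need (1, 1) fits (2, 2); releases (2, 1), pool now (4, 3)
  task-6: need (3, 3) fits (4, 3); releases (2, 0), pool now (6, 3)
  task-7: need (4, 3) fits (6, 3); releases (0, 2), pool now (6, 5)
  task-0: need (2, 5) fits (6, 5); releases (1, 2), pool now (7, 7)
  task-5: need (3, 5) fits (7, 7); releases (0, 1), pool now (7, 8)


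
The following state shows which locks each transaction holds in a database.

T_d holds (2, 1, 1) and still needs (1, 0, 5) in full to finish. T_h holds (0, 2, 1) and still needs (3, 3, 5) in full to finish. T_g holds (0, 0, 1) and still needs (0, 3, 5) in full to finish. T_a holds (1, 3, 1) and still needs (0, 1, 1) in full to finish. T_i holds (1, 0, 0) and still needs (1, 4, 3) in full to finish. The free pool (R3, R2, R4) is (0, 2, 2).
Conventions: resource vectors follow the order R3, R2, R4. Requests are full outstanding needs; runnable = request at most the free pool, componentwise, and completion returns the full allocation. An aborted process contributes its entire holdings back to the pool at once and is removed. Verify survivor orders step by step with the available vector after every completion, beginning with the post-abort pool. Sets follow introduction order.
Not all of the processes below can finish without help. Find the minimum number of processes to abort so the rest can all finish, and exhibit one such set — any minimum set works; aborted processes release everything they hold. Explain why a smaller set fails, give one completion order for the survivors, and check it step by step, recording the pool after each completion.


Abort T_d and T_g.
Key observation: T_h had no path to completion before; after the abort of T_d and T_g ((2, 1, 2) returned), step 2 is where it fits.
No one abort is enough; case by case: T_d alone leaves T_h blocked (short on R4); T_h alone leaves T_d blocked (short on R4); T_g alone leaves T_d blocked (short on R4); T_a alone leaves T_d blocked (short on R4); T_i alone leaves T_d blocked (short on R4).
One survivor order: T_a, T_h, T_i. Step-by-step check (post-abort pool first):
  pool = (2, 3, 4)
  T_a: need (0, 1, 1) fits (2, 3, 4); releases (1, 3, 1), pool now (3, 6, 5)
  T_h: need (3, 3, 5) fits (3, 6, 5); releases (0, 2, 1), pool now (3, 8, 6)
  T_i: need (1, 4, 3) fits (3, 8, 6); releases (1, 0, 0), pool now (4, 8, 6)


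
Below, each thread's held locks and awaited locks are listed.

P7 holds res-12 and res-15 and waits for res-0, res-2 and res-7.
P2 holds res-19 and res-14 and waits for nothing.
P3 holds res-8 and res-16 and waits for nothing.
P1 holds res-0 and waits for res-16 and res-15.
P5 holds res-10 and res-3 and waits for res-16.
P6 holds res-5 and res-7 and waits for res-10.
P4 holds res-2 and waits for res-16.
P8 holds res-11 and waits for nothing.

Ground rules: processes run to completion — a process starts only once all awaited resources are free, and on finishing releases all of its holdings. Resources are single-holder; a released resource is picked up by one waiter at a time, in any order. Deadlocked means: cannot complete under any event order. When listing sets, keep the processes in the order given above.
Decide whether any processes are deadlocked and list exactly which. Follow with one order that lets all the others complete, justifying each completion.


Deadlocked: P7 and P1.
Key observation: the wait chain closes on itself along P7 -> P1 -> P7; no other process is dragged down with it.
A valid finishing order for the others: P2, P8, P3, P5, P4, P6.
Step-by-step check:
  P2: no waits; runs immediately, freeing res-19 and res-14
  P8: no waits; runs immediately, freeing res-11
  P3: no waits; runs immediately, freeing res-8 and res-16
  P5 waits on res-16 — all released -> runs and releases res-10 and res-3
  P4 waits on res-16 — all released -> runs and releases res-2
  P6 waits on res-10 — all released -> runs and releases res-5 and res-7


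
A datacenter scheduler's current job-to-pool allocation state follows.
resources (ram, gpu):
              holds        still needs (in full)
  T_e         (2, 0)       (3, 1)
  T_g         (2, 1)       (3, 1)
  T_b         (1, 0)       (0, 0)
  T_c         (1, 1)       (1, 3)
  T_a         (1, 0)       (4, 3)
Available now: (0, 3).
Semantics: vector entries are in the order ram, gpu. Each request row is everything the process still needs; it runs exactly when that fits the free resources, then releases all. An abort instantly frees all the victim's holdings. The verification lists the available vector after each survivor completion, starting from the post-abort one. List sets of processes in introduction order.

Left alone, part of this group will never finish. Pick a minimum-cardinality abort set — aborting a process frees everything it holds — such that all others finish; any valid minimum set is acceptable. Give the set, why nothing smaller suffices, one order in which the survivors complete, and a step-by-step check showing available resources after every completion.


Minimum abort set: T_g.
Key observation: the deadlocked T_a becomes finishable only because T_g released (2, 1); it completes at step 3 below.
Why nothing smaller works: aborting no one leaves the state deadlocked as given.
The survivors complete as T_b, T_c, T_a, T_e. Check, step by step (starting from the post-abort pool):
  pool = (2, 4)
  T_b: need (0, 0) fits (2, 4); releases (1, 0), pool now (3, 4)
  T_c: need (1, 3) fits (3, 4); releases (1, 1), pool now (4, 5)
  T_a: need (4, 3) fits (4, 5); releases (1, 0), pool now (5, 5)
  T_e: need (3, 1) fits (5, 5); releases (2, 0), pool now (7, 5)


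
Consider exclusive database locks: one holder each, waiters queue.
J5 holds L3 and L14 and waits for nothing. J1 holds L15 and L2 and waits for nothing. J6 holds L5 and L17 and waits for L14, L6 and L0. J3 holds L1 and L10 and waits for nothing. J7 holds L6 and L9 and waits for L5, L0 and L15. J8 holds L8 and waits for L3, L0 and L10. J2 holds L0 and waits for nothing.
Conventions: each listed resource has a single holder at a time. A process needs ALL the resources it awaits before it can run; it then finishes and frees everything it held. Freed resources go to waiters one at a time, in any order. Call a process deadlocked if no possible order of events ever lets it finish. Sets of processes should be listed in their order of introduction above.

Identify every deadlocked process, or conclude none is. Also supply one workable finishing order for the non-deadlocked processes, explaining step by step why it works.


Deadlocked: J6 and J7.
Key observation: the knot is the closed ring of waits J6 -> J7 -> J6; no other process is dragged down with it.
One completion order for the rest: J3, J5, J1, J2, J8.
Check, step by step:
  J3: no waits; runs immediately, freeing L1 and L10
  J5: no waits; runs immediately, freeing L3 and L14
  J1: no waits; runs immediately, freeing L15 and L2
  J2: no waits; runs immediately, freeing L0
  run J8 (all its waits — L3, L0 and L10 — are resolved); releases L8


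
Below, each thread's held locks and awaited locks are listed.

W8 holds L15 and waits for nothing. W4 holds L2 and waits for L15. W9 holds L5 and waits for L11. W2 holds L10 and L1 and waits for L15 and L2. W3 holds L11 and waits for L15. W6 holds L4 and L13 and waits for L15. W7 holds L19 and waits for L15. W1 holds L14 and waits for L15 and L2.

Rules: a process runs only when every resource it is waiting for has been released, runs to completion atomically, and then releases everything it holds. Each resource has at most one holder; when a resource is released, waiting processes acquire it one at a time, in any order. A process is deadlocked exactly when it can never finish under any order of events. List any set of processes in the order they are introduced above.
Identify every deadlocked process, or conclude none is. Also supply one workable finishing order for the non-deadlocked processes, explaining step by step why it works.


No process is deadlocked.
Key observation: the wait graph is acyclic; completion cascades from the unblocked processes through everyone else.
The rest can finish in the order W8, W4, W6, W3, W7, W2, W9, W1.
Step-by-step check:
  run W8 (it waits on nothing); releases L15
  run W4 (all its waits — L15 — are resolved); releases L2
  run W6 (all its waits — L15 — are resolved); releases L4 and L13
  run W3 (all its waits — L15 — are resolved); releases L11
  run W7 (all its waits — L15 — are resolved); releases L19
  run W2 (all its waits — L15 and L2 — are resolved); releases L10 and L1
  run W9 (all its waits — L11 — are resolved); releases L5
  run W1 (all its waits — L15 and L2 — are resolved); releases L14


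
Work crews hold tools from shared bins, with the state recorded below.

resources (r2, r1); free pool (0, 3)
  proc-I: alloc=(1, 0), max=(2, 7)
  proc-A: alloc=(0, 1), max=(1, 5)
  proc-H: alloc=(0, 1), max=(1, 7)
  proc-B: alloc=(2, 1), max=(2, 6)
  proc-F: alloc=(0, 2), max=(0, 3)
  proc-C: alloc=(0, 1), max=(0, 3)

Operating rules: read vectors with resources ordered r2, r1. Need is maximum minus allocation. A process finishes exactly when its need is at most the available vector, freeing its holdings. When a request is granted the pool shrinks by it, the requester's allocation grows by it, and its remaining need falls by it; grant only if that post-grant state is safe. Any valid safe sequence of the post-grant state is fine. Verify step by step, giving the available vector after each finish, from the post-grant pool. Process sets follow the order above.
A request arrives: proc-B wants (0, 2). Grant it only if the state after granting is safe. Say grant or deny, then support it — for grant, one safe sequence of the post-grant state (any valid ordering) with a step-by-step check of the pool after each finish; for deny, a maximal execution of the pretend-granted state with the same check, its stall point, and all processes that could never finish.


GRANT — the state after the grant stays safe, e.g. via proc-F, proc-C, proc-B, proc-I, proc-A, proc-H.
Key observation: the grant leaves (0, 1) free — enough for proc-F, whose release restarts the cascade.
Step-by-step check of the post-grant state:
  pool = (0, 1)
  proc-F: need (0, 1) fits (0, 1); releases (0, 2), pool now (0, 3)
  proc-C: need (0, 2) fits (0, 3); releases (0, 1), pool now (0, 4)
  proc-B: need (0, 3) fits (0, 4); releases (2, 3), pool now (2, 7)
  proc-I: need (1, 7) fits (2, 7); releases (1, 0), pool now (3, 7)
  proc-A: need (1, 4) fits (3, 7); releases (0, 1), pool now (3, 8)
  proc-H: need (1, 6) fits (3, 8); releases (0, 1), pool now (3, 9)


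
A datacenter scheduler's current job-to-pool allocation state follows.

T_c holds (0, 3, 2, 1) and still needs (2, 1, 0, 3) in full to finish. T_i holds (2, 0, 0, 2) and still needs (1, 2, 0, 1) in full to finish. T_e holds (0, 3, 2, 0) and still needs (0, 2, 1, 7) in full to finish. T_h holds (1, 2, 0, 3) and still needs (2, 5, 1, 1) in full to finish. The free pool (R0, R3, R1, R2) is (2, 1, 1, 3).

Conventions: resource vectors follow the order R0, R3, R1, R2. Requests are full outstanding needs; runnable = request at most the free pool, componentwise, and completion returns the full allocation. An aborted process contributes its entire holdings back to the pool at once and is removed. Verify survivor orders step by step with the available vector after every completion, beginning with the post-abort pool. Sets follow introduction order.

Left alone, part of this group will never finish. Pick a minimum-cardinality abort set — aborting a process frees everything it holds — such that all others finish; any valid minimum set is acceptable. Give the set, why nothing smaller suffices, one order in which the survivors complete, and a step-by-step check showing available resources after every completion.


Minimum abort set: T_h.
Key observation: before aborting T_h, T_e was permanently blocked — no order could ever run it; afterwards it completes at step 2.
Why nothing smaller works: aborting no one leaves the state deadlocked as given.
One survivor order: T_i, T_e, T_c. Check, step by step (post-abort pool first):
  pool = (3, 3, 1, 6)
  T_i needs (1, 2, 0, 1) <= (3, 3, 1, 6) -> finishes; pool += (2, 0, 0, 2) = (5, 3, 1, 8)
  T_e needs (0, 2, 1, 7) <= (5, 3, 1, 8) -> finishes; pool += (0, 3, 2, 0) = (5, 6, 3, 8)
  T_c needs (2, 1, 0, 3) <= (5, 6, 3, 8) -> finishes; pool += (0, 3, 2, 1) = (5, 9, 5, 9)


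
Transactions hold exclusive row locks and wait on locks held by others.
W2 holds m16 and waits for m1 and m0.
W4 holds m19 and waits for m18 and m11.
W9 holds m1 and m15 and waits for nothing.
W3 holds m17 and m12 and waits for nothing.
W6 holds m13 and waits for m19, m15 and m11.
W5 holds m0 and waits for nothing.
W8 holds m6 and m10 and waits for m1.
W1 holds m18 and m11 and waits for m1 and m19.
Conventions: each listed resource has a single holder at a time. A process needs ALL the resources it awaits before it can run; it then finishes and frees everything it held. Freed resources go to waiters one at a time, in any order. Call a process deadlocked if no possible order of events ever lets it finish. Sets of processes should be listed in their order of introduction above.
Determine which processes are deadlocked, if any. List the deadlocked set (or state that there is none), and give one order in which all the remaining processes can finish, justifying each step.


Deadlocked: W4, W6 and W1.
Key observation: the cycle W4 -> W1 -> W4 can never break — each member waits on the next; W6 waits into the deadlock from upstream.
The rest can finish in the order W9, W8, W5, W2, W3.
Verifying each step:
  run W9 (it waits on nothing); releases m1 and m15
  run W8 (all its waits — m1 — are resolved); releases m6 and m10
  run W5 (it waits on nothing); releases m0
  run W2 (all its waits — m1 and m0 — are resolved); releases m16
  run W3 (it waits on nothing); releases m17 and m12


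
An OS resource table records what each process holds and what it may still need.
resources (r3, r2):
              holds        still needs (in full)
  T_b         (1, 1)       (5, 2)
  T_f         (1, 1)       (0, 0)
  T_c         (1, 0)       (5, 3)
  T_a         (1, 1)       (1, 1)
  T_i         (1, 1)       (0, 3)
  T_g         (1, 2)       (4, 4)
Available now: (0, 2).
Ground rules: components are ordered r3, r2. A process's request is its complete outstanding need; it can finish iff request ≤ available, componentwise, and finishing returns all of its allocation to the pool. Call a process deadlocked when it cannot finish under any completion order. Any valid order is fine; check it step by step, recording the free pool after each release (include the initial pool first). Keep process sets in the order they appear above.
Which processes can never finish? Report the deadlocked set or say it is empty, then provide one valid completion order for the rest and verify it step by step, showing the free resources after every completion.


Deadlocked: T_b, T_c and T_g.
Key observation: the pool after T_f, T_a, T_i is (3, 5); every surviving request exceeds it in r3, so progress ends there.
The rest can finish in the order T_f, T_a, T_i. Step-by-step check:
  pool = (0, 2)
  run T_f (needs (0, 0), free (0, 2)); after release of (1, 1) the pool is (1, 3)
  run T_a (needs (1, 1), free (1, 3)); after release of (1, 1) the pool is (2, 4)
  run T_i (needs (0, 3), free (2, 4)); after release of (1, 1) the pool is (3, 5)
The stuck group stays short no matter what:
  T_b cannot run: need (5, 2) vs free (3, 5) (insufficient r3)
  T_c cannot run: need (5, 3) vs free (3, 5) (insufficient r3)
  T_g cannot run: need (4, 4) vs free (3, 5) (insufficient r3)


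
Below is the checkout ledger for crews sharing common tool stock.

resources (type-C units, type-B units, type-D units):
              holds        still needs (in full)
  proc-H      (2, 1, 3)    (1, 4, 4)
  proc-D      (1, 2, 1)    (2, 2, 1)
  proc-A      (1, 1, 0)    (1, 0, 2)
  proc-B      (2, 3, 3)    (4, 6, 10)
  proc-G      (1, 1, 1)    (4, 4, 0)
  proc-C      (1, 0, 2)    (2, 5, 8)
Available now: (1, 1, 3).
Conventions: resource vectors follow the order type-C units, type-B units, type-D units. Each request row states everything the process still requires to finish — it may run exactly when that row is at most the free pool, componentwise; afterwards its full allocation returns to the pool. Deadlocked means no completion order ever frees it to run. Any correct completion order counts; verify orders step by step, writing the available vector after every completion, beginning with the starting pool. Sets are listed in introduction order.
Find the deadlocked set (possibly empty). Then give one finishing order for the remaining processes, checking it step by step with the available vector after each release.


No process is deadlocked.
Key observation: starting with proc-A, each completion frees enough for the next — no one is permanently blocked.
The rest can finish in the order proc-A, proc-D, proc-H, proc-G, proc-C, proc-B. Verifying each step:
  pool = (1, 1, 3)
  proc-A needs (1, 0, 2) <= (1, 1, 3) -> finishes; pool += (1, 1, 0) = (2, 2, 3)
  proc-D needs (2, 2, 1) <= (2, 2, 3) -> finishes; pool += (1, 2, 1) = (3, 4, 4)
  proc-H needs (1, 4, 4) <= (3, 4, 4) -> finishes; pool += (2, 1, 3) = (5, 5, 7)
  proc-G needs (4, 4, 0) <= (5, 5, 7) -> finishes; pool += (1, 1, 1) = (6, 6, 8)
  proc-C needs (2, 5, 8) <= (6, 6, 8) -> finishes; pool += (1, 0, 2) = (7, 6, 10)
  proc-B needs (4, 6, 10) <= (7, 6, 10) -> finishes; pool += (2, 3, 3) = (9, 9, 13)


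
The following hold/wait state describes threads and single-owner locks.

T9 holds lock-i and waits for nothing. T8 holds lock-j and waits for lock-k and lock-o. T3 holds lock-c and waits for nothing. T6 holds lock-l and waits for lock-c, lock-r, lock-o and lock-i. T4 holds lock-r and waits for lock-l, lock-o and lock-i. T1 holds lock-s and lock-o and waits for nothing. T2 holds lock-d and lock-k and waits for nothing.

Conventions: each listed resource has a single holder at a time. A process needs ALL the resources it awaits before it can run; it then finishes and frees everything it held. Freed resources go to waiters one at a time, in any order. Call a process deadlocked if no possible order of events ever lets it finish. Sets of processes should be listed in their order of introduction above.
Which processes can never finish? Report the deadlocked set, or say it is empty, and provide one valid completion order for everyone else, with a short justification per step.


The deadlocked set is T6 and T4.
Key observation: the waits loop around T6 -> T4 -> T6 with no way out; no other process is dragged down with it.
A valid finishing order for the others: T1, T9, T2, T8, T3.
Check, step by step:
  T1 waits on nothing -> runs at once and releases lock-s and lock-o
  T9 waits on nothing -> runs at once and releases lock-i
  T2 waits on nothing -> runs at once and releases lock-d and lock-k
  T8: everything it awaited (lock-k and lock-o) is free; runs, freeing lock-j
  T3 waits on nothing -> runs at once and releases lock-c


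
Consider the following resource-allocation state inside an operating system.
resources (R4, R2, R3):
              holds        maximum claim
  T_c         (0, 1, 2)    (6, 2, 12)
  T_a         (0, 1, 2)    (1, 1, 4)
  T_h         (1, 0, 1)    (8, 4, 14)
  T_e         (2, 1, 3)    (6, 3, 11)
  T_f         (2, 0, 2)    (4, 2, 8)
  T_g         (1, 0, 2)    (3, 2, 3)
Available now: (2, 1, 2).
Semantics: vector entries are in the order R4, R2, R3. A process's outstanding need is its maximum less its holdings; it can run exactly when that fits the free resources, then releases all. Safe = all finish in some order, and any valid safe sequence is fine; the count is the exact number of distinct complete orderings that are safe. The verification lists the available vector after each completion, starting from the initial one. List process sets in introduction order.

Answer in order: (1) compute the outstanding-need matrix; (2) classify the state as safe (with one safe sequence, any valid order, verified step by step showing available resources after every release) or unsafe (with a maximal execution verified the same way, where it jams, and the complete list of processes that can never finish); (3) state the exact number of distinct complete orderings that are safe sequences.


(1) Need matrix, components ordered R4, R2, R3:
  T_c: (6, 1, 10)
  T_a: (1, 0, 2)
  T_h: (7, 4, 13)
  T_e: (4, 2, 8)
  T_f: (2, 2, 6)
  T_g: (2, 2, 1)
(2) SAFE. One safe sequence: T_a, T_g, T_f, T_e, T_c, T_h.
Key observation: the order's first zero-slack moment is T_a ((1, 0, 2) needed, (2, 1, 2) free — a requested resource with nothing to spare).
Walking it through:
  pool = (2, 1, 2)
  T_a: need (1, 0, 2) fits (2, 1, 2); releases (0, 1, 2), pool now (2, 2, 4)
  T_g: need (2, 2, 1) fits (2, 2, 4); releases (1, 0, 2), pool now (3, 2, 6)
  T_f: need (2, 2, 6) fits (3, 2, 6); releases (2, 0, 2), pool now (5, 2, 8)
  T_e: need (4, 2, 8) fits (5, 2, 8); releases (2, 1, 3), pool now (7, 3, 11)
  T_c: need (6, 1, 10) fits (7, 3, 11); releases (0, 1, 2), pool now (7, 4, 13)
  T_h: need (7, 4, 13) fits (7, 4, 13); releases (1, 0, 1), pool now (8, 4, 14)
(3) Exactly 1 of the possible complete orderings is a safe sequence.


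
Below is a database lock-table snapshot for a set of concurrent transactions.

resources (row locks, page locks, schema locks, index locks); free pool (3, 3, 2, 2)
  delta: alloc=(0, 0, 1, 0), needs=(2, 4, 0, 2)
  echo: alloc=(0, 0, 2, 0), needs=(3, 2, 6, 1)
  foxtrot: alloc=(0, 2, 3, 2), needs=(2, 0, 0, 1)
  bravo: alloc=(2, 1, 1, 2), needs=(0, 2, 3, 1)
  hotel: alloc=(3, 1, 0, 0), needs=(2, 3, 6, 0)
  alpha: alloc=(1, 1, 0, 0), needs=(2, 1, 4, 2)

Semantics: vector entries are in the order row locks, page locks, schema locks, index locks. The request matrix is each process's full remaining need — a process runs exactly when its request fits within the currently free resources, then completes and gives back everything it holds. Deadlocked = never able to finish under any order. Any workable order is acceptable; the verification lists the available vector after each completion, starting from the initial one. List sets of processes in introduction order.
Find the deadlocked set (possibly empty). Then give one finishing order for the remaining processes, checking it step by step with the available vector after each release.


Nothing here is deadlocked.
Key observation: no deadlock: foxtrot fits now, and the freed resources carry the rest through.
One completion order for the rest: foxtrot, delta, alpha, bravo, hotel, echo. Check, step by step:
  pool = (3, 3, 2, 2)
  foxtrot: need (2, 0, 0, 1) fits (3, 3, 2, 2); releases (0, 2, 3, 2), pool now (3, 5, 5, 4)
  delta: need (2, 4, 0, 2) fits (3, 5, 5, 4); releases (0, 0, 1, 0), pool now (3, 5, 6, 4)
  alpha: need (2, 1, 4, 2) fits (3, 5, 6, 4); releases (1, 1, 0, 0), pool now (4, 6, 6, 4)
  bravo: need (0, 2, 3, 1) fits (4, 6, 6, 4); releases (2, 1, 1, 2), pool now (6, 7, 7, 6)
  hotel: need (2, 3, 6, 0) fits (6, 7, 7, 6); releases (3, 1, 0, 0), pool now (9, 8, 7, 6)
  echo: need (3, 2, 6, 1) fits (9, 8, 7, 6); releases (0, 0, 2, 0), pool now (9, 8, 9, 6)


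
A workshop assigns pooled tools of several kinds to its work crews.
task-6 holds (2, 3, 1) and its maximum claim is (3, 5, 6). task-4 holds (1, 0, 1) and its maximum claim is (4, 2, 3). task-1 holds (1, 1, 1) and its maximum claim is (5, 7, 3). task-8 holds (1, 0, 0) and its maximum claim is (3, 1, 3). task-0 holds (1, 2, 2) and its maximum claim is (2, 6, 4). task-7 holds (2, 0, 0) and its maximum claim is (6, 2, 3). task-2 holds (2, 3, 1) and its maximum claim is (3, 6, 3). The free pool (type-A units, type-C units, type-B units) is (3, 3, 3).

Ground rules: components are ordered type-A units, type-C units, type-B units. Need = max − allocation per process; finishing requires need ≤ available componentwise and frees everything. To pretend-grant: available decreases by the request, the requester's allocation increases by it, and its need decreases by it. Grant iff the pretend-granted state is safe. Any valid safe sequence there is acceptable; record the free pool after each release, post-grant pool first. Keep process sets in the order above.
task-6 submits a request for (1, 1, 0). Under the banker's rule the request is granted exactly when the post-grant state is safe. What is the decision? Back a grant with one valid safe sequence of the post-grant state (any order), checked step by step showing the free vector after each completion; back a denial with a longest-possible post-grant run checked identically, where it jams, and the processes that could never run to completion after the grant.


DENY: after the grant no complete ordering would exist.
Key observation: after task-8, task-4, task-7 the pool peaks at (6, 2, 4), and each blocked process is short somewhere: task-6 on type-B units; task-1 on type-C units; task-0 on type-C units; task-2 on type-C units.
On the post-grant state, task-8, task-4, task-7 is a maximal run — nothing extends it. Check, step by step:
  pool = (2, 2, 3)
  task-8: need (2, 1, 3) fits (2, 2, 3); releases (1, 0, 0), pool now (3, 2, 3)
  task-4: need (3, 2, 2) fits (3, 2, 3); releases (1, 0, 1), pool now (4, 2, 4)
  task-7: need (4, 2, 3) fits (4, 2, 4); releases (2, 0, 0), pool now (6, 2, 4)
  task-6 still needs (0, 1, 5) but only (6, 2, 4) is free — short on type-B units
  task-1 still needs (4, 6, 2) but only (6, 2, 4) is free — short on type-C units
  task-0 still needs (1, 4, 2) but only (6, 2, 4) is free — short on type-C units
  task-2 still needs (1, 3, 2) but only (6, 2, 4) is free — short on type-C units
Had the request been granted, task-6, task-1, task-0 and task-2 could never finish.


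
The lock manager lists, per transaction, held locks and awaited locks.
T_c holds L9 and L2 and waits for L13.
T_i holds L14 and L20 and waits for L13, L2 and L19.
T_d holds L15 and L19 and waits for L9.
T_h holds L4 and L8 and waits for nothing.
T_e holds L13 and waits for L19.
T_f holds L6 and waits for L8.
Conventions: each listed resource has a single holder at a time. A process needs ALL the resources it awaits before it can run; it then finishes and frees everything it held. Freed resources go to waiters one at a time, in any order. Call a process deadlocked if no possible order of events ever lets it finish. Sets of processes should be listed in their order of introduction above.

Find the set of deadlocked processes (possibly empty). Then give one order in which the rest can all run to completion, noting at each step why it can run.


The deadlocked set is T_c, T_i, T_d and T_e.
Key observation: the knot is the closed ring of waits T_c -> T_e -> T_d -> T_c; T_i waits into the deadlock from upstream.
A valid finishing order for the others: T_h, T_f.
Check, step by step:
  T_h waits on nothing -> runs at once and releases L4 and L8
  T_f waits on L8 — all released -> runs and releases L6
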